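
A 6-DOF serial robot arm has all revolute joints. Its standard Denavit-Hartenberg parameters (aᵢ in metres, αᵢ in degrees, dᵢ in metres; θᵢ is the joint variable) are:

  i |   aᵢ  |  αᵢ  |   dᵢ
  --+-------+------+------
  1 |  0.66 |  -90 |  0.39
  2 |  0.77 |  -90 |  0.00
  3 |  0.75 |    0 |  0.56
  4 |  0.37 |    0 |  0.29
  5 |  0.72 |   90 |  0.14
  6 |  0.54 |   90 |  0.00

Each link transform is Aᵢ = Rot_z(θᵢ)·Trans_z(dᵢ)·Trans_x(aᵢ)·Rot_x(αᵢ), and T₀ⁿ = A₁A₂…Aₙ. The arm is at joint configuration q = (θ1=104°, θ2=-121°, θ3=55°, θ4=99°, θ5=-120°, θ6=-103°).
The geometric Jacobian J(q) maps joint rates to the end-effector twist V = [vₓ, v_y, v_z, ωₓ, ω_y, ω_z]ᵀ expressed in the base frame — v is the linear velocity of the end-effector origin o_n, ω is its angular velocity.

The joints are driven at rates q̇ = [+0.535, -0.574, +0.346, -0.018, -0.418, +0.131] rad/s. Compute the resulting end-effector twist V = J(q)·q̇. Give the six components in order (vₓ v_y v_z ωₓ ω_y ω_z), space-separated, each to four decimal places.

-0.1190 -0.1691 -0.3362 0.4794 0.0011 0.5514

o_n = [0.9923, 0.6135, 1.7979]
J₁: ẑ×o_n = [-0.6135, 0.9923, 0.0000], ω = ẑ
J2: z=[-0.9703, -0.2419, 0.0000] o=[-0.1597, 0.6404, 0.3900] → [-0.3406, 1.3661, 0.3048, -0.9703, -0.2419, 0.0000]
J3: z=[-0.2074, 0.8317, 0.5150] o=[-0.0637, 0.2556, 1.0500] → [0.4377, 0.6990, -0.9525, -0.2074, 0.8317, 0.5150]
J4: z=[-0.2074, 0.8317, 0.5150] o=[0.4699, 0.6550, 1.7072] → [0.0969, 0.2879, -0.4259, -0.2074, 0.8317, 0.5150]
J5: z=[-0.2074, 0.8317, 0.5150] o=[0.5257, 1.1016, 1.5715] → [0.4398, 0.2873, -0.2869, -0.2074, 0.8317, 0.5150]
J6: z=[-0.7347, -0.4800, 0.4793] o=[0.9617, 1.0172, 2.1552] → [0.3650, -0.2478, 0.3113, -0.7347, -0.4800, 0.4793]
V = J·q̇ = [-0.1190, -0.1691, -0.3362, 0.4794, 0.0011, 0.5514]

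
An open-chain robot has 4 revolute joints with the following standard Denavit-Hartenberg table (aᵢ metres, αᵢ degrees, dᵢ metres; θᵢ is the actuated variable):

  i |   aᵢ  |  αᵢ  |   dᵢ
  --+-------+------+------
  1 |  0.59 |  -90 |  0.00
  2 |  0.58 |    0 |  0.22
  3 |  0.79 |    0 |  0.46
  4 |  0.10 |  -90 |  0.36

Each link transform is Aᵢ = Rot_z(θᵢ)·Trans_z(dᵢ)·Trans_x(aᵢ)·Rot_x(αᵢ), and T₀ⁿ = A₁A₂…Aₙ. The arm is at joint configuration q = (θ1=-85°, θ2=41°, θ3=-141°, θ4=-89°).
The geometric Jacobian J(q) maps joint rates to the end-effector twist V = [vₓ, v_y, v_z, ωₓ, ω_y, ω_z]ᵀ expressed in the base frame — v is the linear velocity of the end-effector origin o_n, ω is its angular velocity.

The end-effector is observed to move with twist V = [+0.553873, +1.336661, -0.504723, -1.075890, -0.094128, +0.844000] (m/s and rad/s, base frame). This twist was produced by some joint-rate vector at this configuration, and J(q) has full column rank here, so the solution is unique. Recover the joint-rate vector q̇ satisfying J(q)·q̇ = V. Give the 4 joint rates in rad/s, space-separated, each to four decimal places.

o_n = [1.1051, -0.6981, 0.3818]
J₁: ẑ×o_n = [0.6981, 1.1051, -0.0000], ω = ẑ
J2: z=[0.9962, 0.0872, 0.0000] o=[0.0514, -0.5878, 0.0000] → [0.0333, -0.3804, -0.2018, 0.9962, 0.0872, 0.0000]
J3: z=[0.9962, 0.0872, 0.0000] o=[0.3087, -1.0046, -0.3805] → [0.0664, -0.7595, 0.2360, 0.9962, 0.0872, 0.0000]
J4: z=[0.9962, 0.0872, 0.0000] o=[0.7550, -0.8279, 0.3975] → [-0.0014, 0.0156, 0.0988, 0.9962, 0.0872, 0.0000]
q̇ = J⁺·V = [0.8440, 0.8730, -0.9890, -0.9640]

0.8440 0.8730 -0.9890 -0.9640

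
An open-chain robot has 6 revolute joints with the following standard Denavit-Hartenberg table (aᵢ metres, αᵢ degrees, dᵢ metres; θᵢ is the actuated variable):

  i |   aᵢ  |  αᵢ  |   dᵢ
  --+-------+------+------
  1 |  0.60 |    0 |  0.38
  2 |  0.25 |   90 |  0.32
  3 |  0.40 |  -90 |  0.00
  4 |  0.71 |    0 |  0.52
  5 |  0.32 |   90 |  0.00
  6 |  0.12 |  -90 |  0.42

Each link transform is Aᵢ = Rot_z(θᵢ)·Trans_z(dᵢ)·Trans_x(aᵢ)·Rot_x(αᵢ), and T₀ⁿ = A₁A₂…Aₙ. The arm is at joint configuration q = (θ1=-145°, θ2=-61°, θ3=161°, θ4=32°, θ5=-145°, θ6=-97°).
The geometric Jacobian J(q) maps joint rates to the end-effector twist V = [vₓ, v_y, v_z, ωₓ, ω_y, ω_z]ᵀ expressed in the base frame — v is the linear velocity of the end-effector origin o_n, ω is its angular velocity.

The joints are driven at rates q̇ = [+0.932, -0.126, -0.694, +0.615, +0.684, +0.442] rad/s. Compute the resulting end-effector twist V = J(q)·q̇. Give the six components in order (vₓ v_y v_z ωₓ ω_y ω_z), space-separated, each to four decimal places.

o_n = [-0.2909, -0.7304, 0.4825]
J₁: ẑ×o_n = [0.7304, -0.2909, 0.0000], ω = ẑ
J2: z=[0.0000, 0.0000, 1.0000] o=[-0.4915, -0.3441, 0.3800] → [0.3863, 0.2006, -0.0000, 0.0000, 0.0000, 1.0000]
J3: z=[0.4384, 0.8988, 0.0000] o=[-0.7162, -0.2346, 0.7000] → [-0.1955, 0.0954, -0.5997, 0.4384, 0.8988, 0.0000]
J4: z=[0.2926, -0.1427, -0.9455] o=[-0.3763, -0.4003, 0.8302] → [-0.2625, 0.0210, -0.0844, 0.2926, -0.1427, -0.9455]
J5: z=[0.2926, -0.1427, -0.9455] o=[0.1227, -1.0623, 0.5346] → [0.3212, 0.4062, 0.0381, 0.2926, -0.1427, -0.9455]
J6: z=[-0.9536, 0.0304, -0.2997] o=[0.1455, -0.7457, 0.4939] → [0.0042, 0.1199, -0.0013, -0.9536, 0.0304, -0.2997]
V = J·q̇ = [0.8279, -0.0187, 0.3897, -0.3456, -0.7957, -0.5547]

0.8279 -0.0187 0.3897 -0.3456 -0.7957 -0.5547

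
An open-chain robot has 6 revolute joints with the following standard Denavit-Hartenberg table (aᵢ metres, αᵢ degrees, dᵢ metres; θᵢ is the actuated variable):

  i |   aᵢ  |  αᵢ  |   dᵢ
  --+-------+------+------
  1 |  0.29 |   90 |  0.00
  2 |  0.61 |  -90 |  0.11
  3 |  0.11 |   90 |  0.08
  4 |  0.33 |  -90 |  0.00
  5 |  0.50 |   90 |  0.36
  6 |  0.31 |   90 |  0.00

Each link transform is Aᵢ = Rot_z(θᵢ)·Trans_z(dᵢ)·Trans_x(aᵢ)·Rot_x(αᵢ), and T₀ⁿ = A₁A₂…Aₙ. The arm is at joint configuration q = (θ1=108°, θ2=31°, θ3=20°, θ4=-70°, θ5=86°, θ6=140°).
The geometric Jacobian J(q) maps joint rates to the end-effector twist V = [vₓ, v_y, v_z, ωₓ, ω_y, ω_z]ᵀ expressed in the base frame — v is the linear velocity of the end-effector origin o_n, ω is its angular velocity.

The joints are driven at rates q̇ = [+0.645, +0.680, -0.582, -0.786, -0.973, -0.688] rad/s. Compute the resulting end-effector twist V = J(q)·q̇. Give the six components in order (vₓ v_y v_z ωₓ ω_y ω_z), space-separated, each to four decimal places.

o_n = [-0.7991, 1.1838, 0.5853]
J₁: ẑ×o_n = [-1.1838, -0.7991, 0.0000], ω = ẑ
J2: z=[0.9511, 0.3090, 0.0000] o=[-0.0896, 0.2758, 0.0000] → [0.1809, -0.5566, 1.0828, 0.9511, 0.3090, 0.0000]
J3: z=[0.1592, -0.4898, 0.8572] o=[-0.1466, 0.8071, 0.3142] → [-0.4557, -0.6025, -0.2597, 0.1592, -0.4898, 0.8572]
J4: z=[0.8031, 0.5692, 0.1762] o=[-0.1970, 0.8405, 0.4360] → [0.0245, -0.2259, 0.6184, 0.8031, 0.5692, 0.1762]
J5: z=[-0.4851, 0.4530, 0.7480] o=[-0.3112, 1.0670, 0.2248] → [0.0759, -0.1901, 0.1644, -0.4851, 0.4530, 0.7480]
J6: z=[-0.2891, 0.7242, -0.6261] o=[-0.8984, 0.9701, 0.3839] → [0.2797, -0.0040, -0.1337, -0.2891, 0.7242, -0.6261]
V = J·q̇ = [-0.6609, -0.1780, 0.3334, 0.5938, -0.8912, -0.2893]

-0.6609 -0.1780 0.3334 0.5938 -0.8912 -0.2893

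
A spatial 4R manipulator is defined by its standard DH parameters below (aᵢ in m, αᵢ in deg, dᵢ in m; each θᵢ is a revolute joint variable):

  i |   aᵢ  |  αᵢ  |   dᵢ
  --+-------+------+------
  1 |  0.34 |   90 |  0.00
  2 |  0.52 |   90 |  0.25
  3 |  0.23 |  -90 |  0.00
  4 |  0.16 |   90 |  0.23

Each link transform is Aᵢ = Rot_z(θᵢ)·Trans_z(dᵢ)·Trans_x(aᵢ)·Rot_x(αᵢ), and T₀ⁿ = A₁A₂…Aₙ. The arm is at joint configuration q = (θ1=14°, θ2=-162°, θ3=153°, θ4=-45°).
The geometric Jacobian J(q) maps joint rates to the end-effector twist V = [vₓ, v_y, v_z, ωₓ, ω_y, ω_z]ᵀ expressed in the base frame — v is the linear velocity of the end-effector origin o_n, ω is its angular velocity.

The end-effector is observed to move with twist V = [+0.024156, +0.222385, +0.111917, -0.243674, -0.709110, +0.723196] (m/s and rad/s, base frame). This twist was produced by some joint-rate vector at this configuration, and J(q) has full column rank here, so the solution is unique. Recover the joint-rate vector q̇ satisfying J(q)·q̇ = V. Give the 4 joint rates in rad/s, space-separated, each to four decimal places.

o_n = [0.2432, -0.1464, 0.0737]
J₁: ẑ×o_n = [0.1464, 0.2432, -0.0000], ω = ẑ
J2: z=[0.2419, -0.9703, 0.0000] o=[0.3299, 0.0823, 0.0000] → [-0.0715, -0.0178, -0.1394, 0.2419, -0.9703, 0.0000]
J3: z=[-0.2998, -0.0748, 0.9511] o=[-0.0895, -0.2800, -0.1607] → [-0.1446, 0.3867, -0.0152, -0.2998, -0.0748, 0.9511]
J4: z=[0.2034, 0.9690, 0.1403] o=[0.1249, -0.3341, -0.0974] → [0.1394, -0.0182, -0.0764, 0.2034, 0.9690, 0.1403]
q̇ = J⁺·V = [0.9220, -0.2530, -0.0630, -0.9900]

0.9220 -0.2530 -0.0630 -0.9900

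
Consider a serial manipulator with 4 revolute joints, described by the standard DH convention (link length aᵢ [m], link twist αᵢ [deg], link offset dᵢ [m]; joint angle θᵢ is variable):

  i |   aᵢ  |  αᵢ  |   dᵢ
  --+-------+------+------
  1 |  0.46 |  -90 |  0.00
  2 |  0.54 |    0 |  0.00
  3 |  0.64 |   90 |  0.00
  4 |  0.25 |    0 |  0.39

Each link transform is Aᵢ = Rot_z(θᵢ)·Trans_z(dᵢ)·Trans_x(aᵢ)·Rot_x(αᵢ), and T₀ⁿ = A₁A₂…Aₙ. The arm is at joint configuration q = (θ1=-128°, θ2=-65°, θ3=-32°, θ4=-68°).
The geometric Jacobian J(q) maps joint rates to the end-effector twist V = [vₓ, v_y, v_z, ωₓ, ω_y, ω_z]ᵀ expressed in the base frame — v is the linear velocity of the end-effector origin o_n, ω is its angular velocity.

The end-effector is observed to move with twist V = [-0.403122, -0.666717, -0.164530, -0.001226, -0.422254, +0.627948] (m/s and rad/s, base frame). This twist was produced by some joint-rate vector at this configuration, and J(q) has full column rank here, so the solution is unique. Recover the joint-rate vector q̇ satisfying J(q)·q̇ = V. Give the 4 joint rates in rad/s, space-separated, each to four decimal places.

0.5870 0.9230 -0.6640 -0.3360

o_n = [-0.3130, -0.0241, 1.1701]
J₁: ẑ×o_n = [0.0241, -0.3130, 0.0000], ω = ẑ
J2: z=[0.7880, -0.6157, 0.0000] o=[-0.2832, -0.3625, 0.0000] → [-0.7204, -0.9220, 0.2483, 0.7880, -0.6157, 0.0000]
J3: z=[0.7880, -0.6157, 0.0000] o=[-0.4237, -0.5423, 0.4894] → [-0.4191, -0.5364, 0.4765, 0.7880, -0.6157, 0.0000]
J4: z=[0.6111, 0.7821, -0.1219] o=[-0.3757, -0.4809, 1.1246] → [0.0912, -0.0354, 0.2301, 0.6111, 0.7821, -0.1219]
q̇ = J⁺·V = [0.5870, 0.9230, -0.6640, -0.3360]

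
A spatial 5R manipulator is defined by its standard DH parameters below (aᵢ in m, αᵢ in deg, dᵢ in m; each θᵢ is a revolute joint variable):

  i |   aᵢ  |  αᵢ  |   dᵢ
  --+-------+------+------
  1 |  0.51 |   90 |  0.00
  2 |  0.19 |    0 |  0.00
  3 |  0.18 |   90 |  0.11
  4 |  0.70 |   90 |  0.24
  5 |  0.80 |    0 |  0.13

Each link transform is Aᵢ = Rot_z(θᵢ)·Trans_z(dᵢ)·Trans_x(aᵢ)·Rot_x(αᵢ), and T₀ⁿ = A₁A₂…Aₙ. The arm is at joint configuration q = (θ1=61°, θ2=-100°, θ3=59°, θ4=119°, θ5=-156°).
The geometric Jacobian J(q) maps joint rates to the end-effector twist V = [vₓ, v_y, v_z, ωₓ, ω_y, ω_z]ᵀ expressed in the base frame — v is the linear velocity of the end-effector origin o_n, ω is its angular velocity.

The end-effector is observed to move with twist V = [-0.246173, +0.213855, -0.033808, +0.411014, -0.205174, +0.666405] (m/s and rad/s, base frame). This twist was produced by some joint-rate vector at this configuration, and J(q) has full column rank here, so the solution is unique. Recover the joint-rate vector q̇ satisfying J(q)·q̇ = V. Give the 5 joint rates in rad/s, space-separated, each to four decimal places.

0.2530 0.2380 0.3630 -0.3250 -0.2930

o_n = [0.4991, 0.5991, -0.3252]
J₁: ẑ×o_n = [-0.5991, 0.4991, 0.0000], ω = ẑ
J2: z=[0.8746, -0.4848, 0.0000] o=[0.2473, 0.4461, 0.0000] → [0.1576, 0.2844, 0.2560, 0.8746, -0.4848, 0.0000]
J3: z=[0.8746, -0.4848, 0.0000] o=[0.2313, 0.4172, -0.1871] → [0.0669, 0.1207, 0.2890, 0.8746, -0.4848, 0.0000]
J4: z=[-0.3181, -0.5738, -0.7547] o=[0.3933, 0.4827, -0.3052] → [0.0993, -0.0862, 0.0237, -0.3181, -0.5738, -0.7547]
J5: z=[0.7440, 0.3423, -0.5738] o=[0.7283, -0.1759, -0.2637] → [0.4236, 0.1773, 0.6551, 0.7440, 0.3423, -0.5738]
q̇ = J⁺·V = [0.2530, 0.2380, 0.3630, -0.3250, -0.2930]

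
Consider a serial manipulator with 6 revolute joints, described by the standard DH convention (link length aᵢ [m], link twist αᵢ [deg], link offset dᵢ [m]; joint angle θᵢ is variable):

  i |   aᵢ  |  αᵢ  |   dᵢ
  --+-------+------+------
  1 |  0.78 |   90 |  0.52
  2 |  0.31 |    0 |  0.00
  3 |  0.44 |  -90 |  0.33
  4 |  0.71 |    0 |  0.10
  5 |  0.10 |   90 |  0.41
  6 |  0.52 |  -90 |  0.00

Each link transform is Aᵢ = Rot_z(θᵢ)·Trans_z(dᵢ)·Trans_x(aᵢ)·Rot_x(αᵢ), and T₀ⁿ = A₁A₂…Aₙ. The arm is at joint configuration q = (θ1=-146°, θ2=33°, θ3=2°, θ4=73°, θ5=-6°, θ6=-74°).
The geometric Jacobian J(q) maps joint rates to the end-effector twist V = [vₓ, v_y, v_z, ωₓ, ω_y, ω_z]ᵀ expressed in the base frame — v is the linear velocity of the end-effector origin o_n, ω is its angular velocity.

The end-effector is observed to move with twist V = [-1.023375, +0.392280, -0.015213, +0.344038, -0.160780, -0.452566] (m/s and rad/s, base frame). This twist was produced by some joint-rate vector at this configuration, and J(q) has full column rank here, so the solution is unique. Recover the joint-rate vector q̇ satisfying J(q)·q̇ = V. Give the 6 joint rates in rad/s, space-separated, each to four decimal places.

o_n = [-1.0413, -1.3935, 1.1231]
J₁: ẑ×o_n = [1.3935, -1.0413, 0.0000], ω = ẑ
J2: z=[-0.5592, 0.8290, 0.0000] o=[-0.6466, -0.4362, 0.5200] → [0.5000, 0.3373, 0.8625, -0.5592, 0.8290, 0.0000]
J3: z=[-0.5592, 0.8290, 0.0000] o=[-0.8622, -0.5816, 0.6888] → [0.3600, 0.2428, 0.6025, -0.5592, 0.8290, 0.0000]
J4: z=[0.4755, 0.3207, 0.8192] o=[-1.3455, -0.5095, 0.9412] → [0.7825, 0.1627, -0.5179, 0.4755, 0.3207, 0.8192]
J5: z=[0.4755, 0.3207, 0.8192] o=[-1.0593, -1.1354, 1.1422] → [0.2053, 0.0238, -0.1285, 0.4755, 0.3207, 0.8192]
J6: z=[-0.8436, -0.0977, 0.5280] o=[-0.8394, -1.0981, 1.5005] → [0.1928, -0.4249, 0.2294, -0.8436, -0.0977, 0.5280]
q̇ = J⁺·V = [-0.4330, -0.0530, -0.2000, -0.5290, 0.6250, -0.1860]

-0.4330 -0.0530 -0.2000 -0.5290 0.6250 -0.1860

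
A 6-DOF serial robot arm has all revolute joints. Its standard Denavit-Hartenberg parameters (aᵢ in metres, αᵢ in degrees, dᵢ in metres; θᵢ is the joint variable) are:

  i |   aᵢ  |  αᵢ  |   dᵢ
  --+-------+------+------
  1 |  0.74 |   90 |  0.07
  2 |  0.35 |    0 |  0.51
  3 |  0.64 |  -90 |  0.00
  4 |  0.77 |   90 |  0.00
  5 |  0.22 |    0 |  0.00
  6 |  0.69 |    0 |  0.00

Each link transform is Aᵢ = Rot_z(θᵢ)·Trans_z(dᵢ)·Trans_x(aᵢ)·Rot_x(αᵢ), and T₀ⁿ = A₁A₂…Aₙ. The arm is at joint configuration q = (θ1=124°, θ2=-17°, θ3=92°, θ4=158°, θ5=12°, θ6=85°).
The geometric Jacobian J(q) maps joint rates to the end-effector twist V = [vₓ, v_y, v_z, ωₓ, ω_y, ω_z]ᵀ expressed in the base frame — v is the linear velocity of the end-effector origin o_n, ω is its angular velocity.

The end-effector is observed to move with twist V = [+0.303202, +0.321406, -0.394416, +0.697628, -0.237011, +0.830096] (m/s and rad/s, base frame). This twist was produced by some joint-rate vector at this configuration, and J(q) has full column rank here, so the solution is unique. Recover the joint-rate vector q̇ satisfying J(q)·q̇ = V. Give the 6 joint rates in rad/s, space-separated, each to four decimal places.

o_n = [-0.0351, 0.3604, -0.0321]
J₁: ẑ×o_n = [-0.3604, -0.0351, 0.0000], ω = ẑ
J2: z=[0.8290, 0.5592, 0.0000] o=[-0.4138, 0.6135, 0.0700] → [-0.0571, 0.0846, -0.4216, 0.8290, 0.5592, 0.0000]
J3: z=[0.8290, 0.5592, 0.0000] o=[-0.1782, 1.1762, -0.0323] → [0.0001, -0.0002, -0.7563, 0.8290, 0.5592, 0.0000]
J4: z=[0.5401, -0.8008, 0.2588] o=[-0.2708, 1.3135, 0.5859] → [0.7415, 0.3948, -0.3261, 0.5401, -0.8008, 0.2588]
J5: z=[-0.8229, -0.4381, 0.3618] o=[-0.4066, 0.9990, -0.1037] → [0.1997, 0.1934, 0.6882, -0.8229, -0.4381, 0.3618]
J6: z=[-0.8229, -0.4381, 0.3618] o=[-0.4198, 0.8745, -0.2846] → [0.0754, 0.3471, 0.5916, -0.8229, -0.4381, 0.3618]
q̇ = J⁺·V = [0.5620, 0.4530, 0.2580, 0.6360, 0.3090, -0.0230]

0.5620 0.4530 0.2580 0.6360 0.3090 -0.0230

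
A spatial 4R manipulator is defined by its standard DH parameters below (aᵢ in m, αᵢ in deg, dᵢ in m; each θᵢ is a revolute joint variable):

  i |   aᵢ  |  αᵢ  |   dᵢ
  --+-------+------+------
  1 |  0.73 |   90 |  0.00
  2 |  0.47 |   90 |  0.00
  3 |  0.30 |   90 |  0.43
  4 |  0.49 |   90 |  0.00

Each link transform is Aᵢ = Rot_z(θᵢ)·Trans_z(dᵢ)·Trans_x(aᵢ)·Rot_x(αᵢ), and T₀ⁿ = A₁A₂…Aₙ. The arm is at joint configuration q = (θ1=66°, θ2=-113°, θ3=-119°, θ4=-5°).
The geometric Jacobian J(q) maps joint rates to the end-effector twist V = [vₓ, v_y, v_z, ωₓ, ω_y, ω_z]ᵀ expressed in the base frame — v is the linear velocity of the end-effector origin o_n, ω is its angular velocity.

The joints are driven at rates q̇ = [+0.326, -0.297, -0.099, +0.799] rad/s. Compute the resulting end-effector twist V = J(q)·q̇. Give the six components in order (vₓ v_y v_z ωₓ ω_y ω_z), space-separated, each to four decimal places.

o_n = [-0.4918, 0.5902, 0.0704]
J₁: ẑ×o_n = [-0.5902, -0.4918, 0.0000], ω = ẑ
J2: z=[0.9135, -0.4067, 0.0000] o=[0.2969, 0.6669, 0.0000] → [-0.0286, -0.0643, -0.3909, 0.9135, -0.4067, 0.0000]
J3: z=[-0.3744, -0.8409, 0.3907] o=[0.2222, 0.4991, -0.4326] → [-0.4586, -0.0906, -0.6345, -0.3744, -0.8409, 0.3907]
J4: z=[0.5819, 0.1150, 0.8051] o=[-0.1554, 0.2962, -0.1307] → [-0.2136, -0.3879, 0.2098, 0.5819, 0.1150, 0.8051]
V = J·q̇ = [-0.3092, -0.4422, 0.3465, 0.2307, 0.2959, 0.9306]

-0.3092 -0.4422 0.3465 0.2307 0.2959 0.9306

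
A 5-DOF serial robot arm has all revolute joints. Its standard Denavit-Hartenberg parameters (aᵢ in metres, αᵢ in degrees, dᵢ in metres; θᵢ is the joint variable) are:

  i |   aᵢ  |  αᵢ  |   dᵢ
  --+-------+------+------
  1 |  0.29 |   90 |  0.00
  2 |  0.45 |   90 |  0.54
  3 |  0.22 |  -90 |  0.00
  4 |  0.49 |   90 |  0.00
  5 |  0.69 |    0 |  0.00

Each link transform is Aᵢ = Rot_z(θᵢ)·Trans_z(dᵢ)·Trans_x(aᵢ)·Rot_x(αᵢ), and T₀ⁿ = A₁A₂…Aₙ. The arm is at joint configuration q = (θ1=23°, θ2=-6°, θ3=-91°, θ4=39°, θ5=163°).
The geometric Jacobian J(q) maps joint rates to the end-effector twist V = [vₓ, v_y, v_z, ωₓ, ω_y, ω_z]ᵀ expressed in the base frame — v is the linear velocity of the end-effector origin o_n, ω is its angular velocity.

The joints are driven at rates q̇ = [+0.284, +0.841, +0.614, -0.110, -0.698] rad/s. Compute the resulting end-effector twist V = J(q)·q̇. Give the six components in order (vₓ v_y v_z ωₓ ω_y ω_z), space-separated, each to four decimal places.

o_n = [1.0271, -0.0512, -0.1743]
J₁: ẑ×o_n = [0.0512, 1.0271, -0.0000], ω = ẑ
J2: z=[0.3907, -0.9205, 0.0000] o=[0.2669, 0.1133, 0.0000] → [0.1604, 0.0681, 0.6354, 0.3907, -0.9205, 0.0000]
J3: z=[-0.0962, -0.0408, -0.9945] o=[0.8899, -0.2089, -0.0470] → [0.1620, -0.1487, -0.0096, -0.0962, -0.0408, -0.9945]
J4: z=[0.9085, 0.4046, -0.1045] o=[0.8004, -0.0079, -0.0466] → [-0.0562, 0.0923, -0.1311, 0.9085, 0.4046, -0.1045]
J5: z=[-0.3307, 0.5432, -0.7717] o=[0.6753, 0.3526, 0.2607] → [-0.5479, -0.4154, -0.0576, -0.3307, 0.5432, -0.7717]
V = J·q̇ = [0.6376, 0.5375, 0.5831, 0.4004, -1.2229, 0.2235]

0.6376 0.5375 0.5831 0.4004 -1.2229 0.2235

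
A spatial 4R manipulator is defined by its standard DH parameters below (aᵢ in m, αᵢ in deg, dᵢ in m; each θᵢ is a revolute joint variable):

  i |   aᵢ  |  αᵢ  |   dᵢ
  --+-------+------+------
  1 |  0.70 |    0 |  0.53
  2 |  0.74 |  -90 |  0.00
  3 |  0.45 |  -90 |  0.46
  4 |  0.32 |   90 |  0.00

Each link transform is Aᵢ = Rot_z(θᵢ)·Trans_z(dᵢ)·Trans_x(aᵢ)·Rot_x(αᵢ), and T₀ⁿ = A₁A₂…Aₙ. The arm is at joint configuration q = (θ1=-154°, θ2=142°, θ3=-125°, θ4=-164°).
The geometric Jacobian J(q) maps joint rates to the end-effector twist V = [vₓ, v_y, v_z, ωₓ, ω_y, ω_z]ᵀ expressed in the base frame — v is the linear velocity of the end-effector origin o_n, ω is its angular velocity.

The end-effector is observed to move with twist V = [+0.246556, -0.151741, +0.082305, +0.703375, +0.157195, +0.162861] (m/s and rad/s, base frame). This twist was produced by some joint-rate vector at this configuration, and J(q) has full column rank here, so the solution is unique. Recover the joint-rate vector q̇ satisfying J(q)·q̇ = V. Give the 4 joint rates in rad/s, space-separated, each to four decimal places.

o_n = [0.1288, 0.0925, 0.6466]
J₁: ẑ×o_n = [-0.0925, 0.1288, 0.0000], ω = ẑ
J2: z=[0.0000, 0.0000, 1.0000] o=[-0.6292, -0.3069, 0.5300] → [-0.3994, 0.7579, 0.0000, 0.0000, 0.0000, 1.0000]
J3: z=[0.2079, 0.9781, 0.0000] o=[0.0947, -0.4607, 0.5300] → [0.1141, -0.0243, 0.0817, 0.2079, 0.9781, 0.0000]
J4: z=[0.8013, -0.1703, 0.5736] o=[-0.0622, 0.0429, 0.8986] → [0.0145, 0.3114, 0.0723, 0.8013, -0.1703, 0.5736]
q̇ = J⁺·V = [0.2690, -0.5650, 0.3000, 0.8000]

0.2690 -0.5650 0.3000 0.8000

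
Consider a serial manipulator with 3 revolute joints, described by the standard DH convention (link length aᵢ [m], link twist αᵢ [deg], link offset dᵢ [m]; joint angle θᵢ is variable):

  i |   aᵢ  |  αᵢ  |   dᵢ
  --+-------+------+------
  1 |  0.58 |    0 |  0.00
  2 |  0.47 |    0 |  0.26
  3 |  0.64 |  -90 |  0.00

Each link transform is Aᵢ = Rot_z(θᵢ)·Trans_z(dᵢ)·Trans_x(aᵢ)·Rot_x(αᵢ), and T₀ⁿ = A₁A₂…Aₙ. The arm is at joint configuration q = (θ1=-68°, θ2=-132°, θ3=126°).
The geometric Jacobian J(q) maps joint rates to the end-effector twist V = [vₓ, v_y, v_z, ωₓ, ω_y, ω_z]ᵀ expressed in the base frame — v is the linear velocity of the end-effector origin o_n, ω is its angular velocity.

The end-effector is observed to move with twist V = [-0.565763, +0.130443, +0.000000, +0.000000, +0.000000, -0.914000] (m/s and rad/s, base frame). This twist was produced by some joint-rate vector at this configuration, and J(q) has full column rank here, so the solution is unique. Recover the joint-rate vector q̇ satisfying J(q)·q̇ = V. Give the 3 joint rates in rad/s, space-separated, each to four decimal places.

o_n = [-0.0480, -0.9922, 0.2600]
J₁: ẑ×o_n = [0.9922, -0.0480, 0.0000], ω = ẑ
J2: z=[0.0000, 0.0000, 1.0000] o=[0.2173, -0.5378, 0.0000] → [0.4545, -0.2652, 0.0000, 0.0000, 0.0000, 1.0000]
J3: z=[0.0000, 0.0000, 1.0000] o=[-0.2244, -0.3770, 0.2600] → [0.6152, 0.1764, -0.0000, 0.0000, 0.0000, 1.0000]
q̇ = J⁺·V = [-0.2390, -0.5390, -0.1360]

-0.2390 -0.5390 -0.1360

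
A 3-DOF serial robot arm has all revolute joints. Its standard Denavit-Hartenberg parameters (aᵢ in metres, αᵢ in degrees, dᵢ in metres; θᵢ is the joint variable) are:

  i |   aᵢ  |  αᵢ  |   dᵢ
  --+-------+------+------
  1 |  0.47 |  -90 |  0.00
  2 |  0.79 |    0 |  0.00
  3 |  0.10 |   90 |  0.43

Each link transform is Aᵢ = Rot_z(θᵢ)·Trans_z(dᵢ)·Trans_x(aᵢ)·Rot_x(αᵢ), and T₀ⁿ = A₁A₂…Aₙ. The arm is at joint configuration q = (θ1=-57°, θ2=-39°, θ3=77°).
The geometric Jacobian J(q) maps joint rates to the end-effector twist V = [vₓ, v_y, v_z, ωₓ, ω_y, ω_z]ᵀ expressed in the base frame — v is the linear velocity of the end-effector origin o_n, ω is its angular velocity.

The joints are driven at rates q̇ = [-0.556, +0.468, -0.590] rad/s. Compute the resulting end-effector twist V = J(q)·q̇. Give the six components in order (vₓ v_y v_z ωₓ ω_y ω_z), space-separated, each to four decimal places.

o_n = [0.9939, -0.7410, 0.4356]
J₁: ẑ×o_n = [0.7410, 0.9939, -0.0000], ω = ẑ
J2: z=[0.8387, 0.5446, 0.0000] o=[0.2560, -0.3942, 0.0000] → [0.2372, -0.3653, -0.6927, 0.8387, 0.5446, 0.0000]
J3: z=[0.8387, 0.5446, 0.0000] o=[0.5904, -0.9091, 0.4972] → [-0.0335, 0.0516, -0.0788, 0.8387, 0.5446, 0.0000]
V = J·q̇ = [-0.2812, -0.7540, -0.2777, -0.1023, -0.0664, -0.5560]

-0.2812 -0.7540 -0.2777 -0.1023 -0.0664 -0.5560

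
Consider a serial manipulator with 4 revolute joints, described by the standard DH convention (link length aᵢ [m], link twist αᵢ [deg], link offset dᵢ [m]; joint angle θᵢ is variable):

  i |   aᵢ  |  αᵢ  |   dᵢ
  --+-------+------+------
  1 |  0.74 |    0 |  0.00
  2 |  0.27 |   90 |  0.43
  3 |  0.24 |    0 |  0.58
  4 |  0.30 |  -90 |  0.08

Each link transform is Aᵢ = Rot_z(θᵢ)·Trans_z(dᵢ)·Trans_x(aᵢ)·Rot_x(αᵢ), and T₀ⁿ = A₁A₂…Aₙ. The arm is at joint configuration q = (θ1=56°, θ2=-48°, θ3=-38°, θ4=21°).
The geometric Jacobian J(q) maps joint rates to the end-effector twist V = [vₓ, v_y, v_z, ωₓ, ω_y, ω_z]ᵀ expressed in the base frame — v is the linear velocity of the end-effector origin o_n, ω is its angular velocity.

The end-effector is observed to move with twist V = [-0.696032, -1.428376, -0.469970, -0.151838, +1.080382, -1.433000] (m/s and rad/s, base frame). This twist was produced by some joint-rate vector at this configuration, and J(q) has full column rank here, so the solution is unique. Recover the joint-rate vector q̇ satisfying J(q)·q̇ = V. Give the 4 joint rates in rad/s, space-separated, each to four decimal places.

-0.5020 -0.9310 -0.8300 -0.2610

o_n = [1.2444, 0.0637, 0.1945]
J₁: ẑ×o_n = [-0.0637, 1.2444, 0.0000], ω = ẑ
J2: z=[0.0000, 0.0000, 1.0000] o=[0.4138, 0.6135, 0.0000] → [0.5498, 0.8306, -0.0000, 0.0000, 0.0000, 1.0000]
J3: z=[0.1392, -0.9903, 0.0000] o=[0.6812, 0.6511, 0.4300] → [0.2332, 0.0328, 0.4760, 0.1392, -0.9903, 0.0000]
J4: z=[0.1392, -0.9903, 0.0000] o=[0.9492, 0.1030, 0.2822] → [0.0869, 0.0122, 0.2869, 0.1392, -0.9903, 0.0000]
q̇ = J⁺·V = [-0.5020, -0.9310, -0.8300, -0.2610]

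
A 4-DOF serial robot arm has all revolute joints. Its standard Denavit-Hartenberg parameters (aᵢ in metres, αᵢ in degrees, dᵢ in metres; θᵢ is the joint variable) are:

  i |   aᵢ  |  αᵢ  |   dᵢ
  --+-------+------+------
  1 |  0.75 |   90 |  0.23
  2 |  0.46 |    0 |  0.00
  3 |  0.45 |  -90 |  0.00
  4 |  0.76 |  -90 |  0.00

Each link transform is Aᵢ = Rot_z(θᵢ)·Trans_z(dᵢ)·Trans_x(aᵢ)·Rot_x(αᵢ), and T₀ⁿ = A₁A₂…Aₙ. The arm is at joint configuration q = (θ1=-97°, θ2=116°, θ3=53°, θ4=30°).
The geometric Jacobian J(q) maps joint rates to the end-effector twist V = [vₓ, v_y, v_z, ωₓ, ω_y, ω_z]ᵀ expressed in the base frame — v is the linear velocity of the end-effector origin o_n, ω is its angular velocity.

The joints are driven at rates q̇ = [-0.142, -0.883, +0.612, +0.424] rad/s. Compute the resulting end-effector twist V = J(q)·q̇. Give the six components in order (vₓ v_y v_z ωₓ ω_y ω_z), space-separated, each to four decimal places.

o_n = [0.4429, 0.4891, 0.8549]
J₁: ẑ×o_n = [-0.4891, 0.4429, 0.0000], ω = ẑ
J2: z=[-0.9925, 0.1219, 0.0000] o=[-0.0914, -0.7444, 0.2300] → [0.0762, 0.6202, -1.2895, -0.9925, 0.1219, 0.0000]
J3: z=[-0.9925, 0.1219, 0.0000] o=[-0.0668, -0.5443, 0.6434] → [0.0258, 0.2099, -1.0878, -0.9925, 0.1219, 0.0000]
J4: z=[0.0233, 0.1894, -0.9816] o=[-0.0130, -0.1058, 0.7293] → [0.6078, -0.4504, -0.0725, 0.0233, 0.1894, -0.9816]
V = J·q̇ = [0.2757, -0.6731, 0.4421, 0.2788, 0.0473, -0.5582]

0.2757 -0.6731 0.4421 0.2788 0.0473 -0.5582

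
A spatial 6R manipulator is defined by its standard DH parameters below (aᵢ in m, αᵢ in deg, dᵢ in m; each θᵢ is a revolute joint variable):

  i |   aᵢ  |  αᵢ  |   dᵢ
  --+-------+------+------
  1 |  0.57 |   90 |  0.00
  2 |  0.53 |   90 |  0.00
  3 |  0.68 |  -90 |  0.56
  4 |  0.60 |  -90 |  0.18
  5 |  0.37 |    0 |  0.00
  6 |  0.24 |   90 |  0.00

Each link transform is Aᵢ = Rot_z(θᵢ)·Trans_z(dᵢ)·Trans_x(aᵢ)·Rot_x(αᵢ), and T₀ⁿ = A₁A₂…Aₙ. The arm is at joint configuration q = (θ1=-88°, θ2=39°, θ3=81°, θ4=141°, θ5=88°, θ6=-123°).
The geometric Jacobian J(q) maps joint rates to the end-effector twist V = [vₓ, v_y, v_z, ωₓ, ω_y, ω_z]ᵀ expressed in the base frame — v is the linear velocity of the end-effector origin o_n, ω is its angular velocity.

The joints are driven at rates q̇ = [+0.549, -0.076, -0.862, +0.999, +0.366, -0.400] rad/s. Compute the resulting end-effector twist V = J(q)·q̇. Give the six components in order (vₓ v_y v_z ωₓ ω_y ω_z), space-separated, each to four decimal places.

1.0440 -0.4412 -0.6119 -0.1475 1.3190 0.6206

o_n = [-0.0051, -1.0607, 0.3317]
J₁: ẑ×o_n = [1.0607, -0.0051, 0.0000], ω = ẑ
J2: z=[-0.9994, -0.0349, 0.0000] o=[0.0199, -0.5697, 0.0000] → [-0.0116, 0.3315, 0.4899, -0.9994, -0.0349, 0.0000]
J3: z=[0.0220, -0.6289, -0.7771] o=[0.0343, -0.9813, 0.3335] → [-0.0605, 0.0306, -0.0265, 0.0220, -0.6289, -0.7771]
J4: z=[-0.1831, 0.7617, -0.6216] o=[-0.6218, -1.4396, -0.0347] → [0.5145, -0.3162, -0.5391, -0.1831, 0.7617, -0.6216]
J5: z=[0.6356, -0.3906, -0.6659] o=[-0.2047, -0.9922, 0.1009] → [-0.1357, -0.2796, 0.0345, 0.6356, -0.3906, -0.6659]
J6: z=[0.6356, -0.3906, -0.6659] o=[-0.1273, -1.2672, 0.3361] → [0.1392, -0.0786, 0.1790, 0.6356, -0.3906, -0.6659]
V = J·q̇ = [1.0440, -0.4412, -0.6119, -0.1475, 1.3190, 0.6206]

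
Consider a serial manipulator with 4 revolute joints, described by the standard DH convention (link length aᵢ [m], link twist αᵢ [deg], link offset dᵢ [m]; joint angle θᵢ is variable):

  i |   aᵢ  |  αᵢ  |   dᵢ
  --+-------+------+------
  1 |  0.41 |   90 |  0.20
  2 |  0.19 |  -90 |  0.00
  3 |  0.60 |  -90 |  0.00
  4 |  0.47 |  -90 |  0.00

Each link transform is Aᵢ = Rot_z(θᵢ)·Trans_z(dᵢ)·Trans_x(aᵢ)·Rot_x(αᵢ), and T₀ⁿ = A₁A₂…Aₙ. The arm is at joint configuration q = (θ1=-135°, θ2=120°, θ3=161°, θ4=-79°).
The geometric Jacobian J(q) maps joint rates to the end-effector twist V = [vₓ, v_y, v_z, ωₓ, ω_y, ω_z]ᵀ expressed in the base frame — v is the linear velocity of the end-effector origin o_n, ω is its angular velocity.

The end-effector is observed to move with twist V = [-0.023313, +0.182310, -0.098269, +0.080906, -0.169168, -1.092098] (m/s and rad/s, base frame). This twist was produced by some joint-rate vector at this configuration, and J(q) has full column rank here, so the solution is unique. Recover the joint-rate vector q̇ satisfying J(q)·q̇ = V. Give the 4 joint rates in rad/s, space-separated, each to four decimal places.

-0.8740 -0.8160 0.0550 0.6760

o_n = [-0.0120, -0.3295, -0.4309]
J₁: ẑ×o_n = [0.3295, -0.0120, 0.0000], ω = ẑ
J2: z=[-0.7071, 0.7071, 0.0000] o=[-0.2899, -0.2899, 0.2000] → [-0.4461, -0.4461, -0.1685, -0.7071, 0.7071, 0.0000]
J3: z=[0.6124, 0.6124, -0.5000] o=[-0.2227, -0.2227, 0.3645] → [-0.5405, 0.3817, -0.1945, 0.6124, 0.6124, -0.5000]
J4: z=[-0.7837, 0.5535, -0.2820] o=[-0.2852, -0.5614, -0.1268] → [-0.1029, -0.3154, -0.3329, -0.7837, 0.5535, -0.2820]
q̇ = J⁺·V = [-0.8740, -0.8160, 0.0550, 0.6760]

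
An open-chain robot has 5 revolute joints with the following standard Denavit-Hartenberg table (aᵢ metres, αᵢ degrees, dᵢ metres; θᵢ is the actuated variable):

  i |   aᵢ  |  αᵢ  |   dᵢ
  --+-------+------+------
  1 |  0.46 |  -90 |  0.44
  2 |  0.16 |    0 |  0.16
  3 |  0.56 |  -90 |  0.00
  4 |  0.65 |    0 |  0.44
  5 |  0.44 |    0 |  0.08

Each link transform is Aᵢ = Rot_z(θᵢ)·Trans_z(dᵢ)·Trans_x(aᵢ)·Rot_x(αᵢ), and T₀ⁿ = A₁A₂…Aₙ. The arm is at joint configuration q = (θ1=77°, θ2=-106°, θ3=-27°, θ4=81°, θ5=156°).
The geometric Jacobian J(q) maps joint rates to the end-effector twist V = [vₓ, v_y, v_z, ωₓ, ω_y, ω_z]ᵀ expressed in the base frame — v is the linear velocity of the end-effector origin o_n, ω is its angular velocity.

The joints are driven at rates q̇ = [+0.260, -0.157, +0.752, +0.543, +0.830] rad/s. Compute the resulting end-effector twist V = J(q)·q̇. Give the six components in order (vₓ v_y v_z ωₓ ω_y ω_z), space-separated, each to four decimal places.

o_n = [0.2244, 0.4699, 1.2571]
J₁: ẑ×o_n = [-0.4699, 0.2244, 0.0000], ω = ẑ
J2: z=[-0.9744, 0.2250, 0.0000] o=[0.1035, 0.4482, 0.4400] → [0.1838, 0.7962, -0.0484, -0.9744, 0.2250, 0.0000]
J3: z=[-0.9744, 0.2250, 0.0000] o=[-0.0623, 0.4412, 0.5938] → [0.1492, 0.6463, -0.0925, -0.9744, 0.2250, 0.0000]
J4: z=[0.1645, 0.7126, 0.6820] o=[-0.1483, 0.0691, 1.0034] → [-0.0925, 0.2124, -0.1996, 0.1645, 0.7126, 0.6820]
J5: z=[0.1645, 0.7126, 0.6820] o=[0.5341, 0.1707, 1.3778] → [-0.2901, -0.1913, 0.2699, 0.1645, 0.7126, 0.6820]
V = J·q̇ = [-0.3299, 0.3759, 0.0536, -0.3539, 1.1123, 1.1964]

-0.3299 0.3759 0.0536 -0.3539 1.1123 1.1964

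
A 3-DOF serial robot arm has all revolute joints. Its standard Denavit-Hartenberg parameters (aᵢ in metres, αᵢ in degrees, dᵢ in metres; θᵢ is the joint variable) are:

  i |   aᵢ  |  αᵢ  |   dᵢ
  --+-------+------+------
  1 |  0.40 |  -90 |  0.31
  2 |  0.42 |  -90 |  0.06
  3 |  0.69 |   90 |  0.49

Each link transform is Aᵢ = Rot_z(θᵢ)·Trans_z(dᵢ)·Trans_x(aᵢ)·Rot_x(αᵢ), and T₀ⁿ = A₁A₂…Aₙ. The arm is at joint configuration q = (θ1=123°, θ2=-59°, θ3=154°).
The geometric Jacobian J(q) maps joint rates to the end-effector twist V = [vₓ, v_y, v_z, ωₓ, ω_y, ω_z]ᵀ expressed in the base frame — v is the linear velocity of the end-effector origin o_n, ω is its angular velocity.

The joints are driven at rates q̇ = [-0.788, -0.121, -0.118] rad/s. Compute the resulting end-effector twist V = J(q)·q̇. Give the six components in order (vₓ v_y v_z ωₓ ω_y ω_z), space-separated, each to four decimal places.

0.6013 0.2457 0.0689 0.1566 -0.0189 -0.7272

o_n = [-0.1871, 0.7333, -0.1139]
J₁: ẑ×o_n = [-0.7333, -0.1871, 0.0000], ω = ẑ
J2: z=[-0.8387, -0.5446, 0.0000] o=[-0.2179, 0.3355, 0.3100] → [0.2309, -0.3556, -0.3169, -0.8387, -0.5446, 0.0000]
J3: z=[-0.4668, 0.7189, -0.5150] o=[-0.3860, 0.4842, 0.6700] → [-0.4353, -0.4684, -0.2593, -0.4668, 0.7189, -0.5150]
V = J·q̇ = [0.6013, 0.2457, 0.0689, 0.1566, -0.0189, -0.7272]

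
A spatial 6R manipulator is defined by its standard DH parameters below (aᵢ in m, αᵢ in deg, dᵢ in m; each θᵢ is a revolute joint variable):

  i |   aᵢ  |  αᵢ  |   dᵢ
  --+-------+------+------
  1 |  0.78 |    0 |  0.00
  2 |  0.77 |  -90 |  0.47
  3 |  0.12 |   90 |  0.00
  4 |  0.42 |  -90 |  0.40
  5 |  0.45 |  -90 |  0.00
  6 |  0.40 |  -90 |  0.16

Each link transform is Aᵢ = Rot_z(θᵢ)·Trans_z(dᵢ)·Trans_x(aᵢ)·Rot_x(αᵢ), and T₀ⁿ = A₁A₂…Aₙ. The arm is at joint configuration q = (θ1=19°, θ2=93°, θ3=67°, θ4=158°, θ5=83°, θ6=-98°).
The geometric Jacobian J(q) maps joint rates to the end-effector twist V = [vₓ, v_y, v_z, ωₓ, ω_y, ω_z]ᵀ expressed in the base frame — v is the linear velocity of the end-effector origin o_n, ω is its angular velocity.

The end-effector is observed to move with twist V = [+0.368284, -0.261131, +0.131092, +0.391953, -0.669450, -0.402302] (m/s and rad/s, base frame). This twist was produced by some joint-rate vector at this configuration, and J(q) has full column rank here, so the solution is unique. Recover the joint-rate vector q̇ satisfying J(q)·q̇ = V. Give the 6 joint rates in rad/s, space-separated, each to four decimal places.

o_n = [0.7320, 0.9386, 0.7558]
J₁: ẑ×o_n = [-0.9386, 0.7320, 0.0000], ω = ẑ
J2: z=[0.0000, 0.0000, 1.0000] o=[0.7375, 0.2539, 0.0000] → [-0.6847, -0.0055, 0.0000, 0.0000, 0.0000, 1.0000]
J3: z=[-0.9272, -0.3746, 0.0000] o=[0.4491, 0.9679, 0.4700] → [-0.1071, 0.2650, 0.1332, -0.9272, -0.3746, 0.0000]
J4: z=[-0.3448, 0.8535, 0.3907] o=[0.4315, 1.0113, 0.3595] → [0.3666, 0.2541, -0.2314, -0.3448, 0.8535, 0.3907]
J5: z=[0.9145, 0.2116, 0.3448] o=[0.2047, 1.1527, 0.8743] → [0.0488, 0.2902, -0.3074, 0.9145, 0.2116, 0.3448]
J6: z=[0.2521, 0.3687, -0.8947] o=[0.3471, 0.7454, 0.7466] → [0.1763, -0.3468, -0.0932, 0.2521, 0.3687, -0.8947]
q̇ = J⁺·V = [-0.4520, -0.3840, -0.2290, -0.6220, 0.1540, -0.6970]

-0.4520 -0.3840 -0.2290 -0.6220 0.1540 -0.6970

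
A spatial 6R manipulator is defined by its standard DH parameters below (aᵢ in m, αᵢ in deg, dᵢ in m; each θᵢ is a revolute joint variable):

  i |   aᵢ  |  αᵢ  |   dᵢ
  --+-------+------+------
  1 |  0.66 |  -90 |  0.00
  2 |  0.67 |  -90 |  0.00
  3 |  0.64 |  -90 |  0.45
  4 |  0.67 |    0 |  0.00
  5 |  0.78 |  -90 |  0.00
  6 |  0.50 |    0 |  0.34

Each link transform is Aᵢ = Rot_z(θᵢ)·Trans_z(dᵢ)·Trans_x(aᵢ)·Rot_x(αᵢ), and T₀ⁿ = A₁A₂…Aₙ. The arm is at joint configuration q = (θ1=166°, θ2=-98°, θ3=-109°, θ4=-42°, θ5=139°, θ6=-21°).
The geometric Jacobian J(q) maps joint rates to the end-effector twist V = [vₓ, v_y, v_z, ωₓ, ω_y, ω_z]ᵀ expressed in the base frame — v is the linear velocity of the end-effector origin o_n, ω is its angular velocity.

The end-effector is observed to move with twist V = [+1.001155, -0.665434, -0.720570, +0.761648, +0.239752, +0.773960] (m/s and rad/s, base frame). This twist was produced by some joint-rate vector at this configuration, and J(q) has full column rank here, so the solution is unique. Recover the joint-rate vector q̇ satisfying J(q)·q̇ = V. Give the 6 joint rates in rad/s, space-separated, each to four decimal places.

o_n = [-0.4319, -0.5844, 0.5807]
J₁: ẑ×o_n = [0.5844, -0.4319, 0.0000], ω = ẑ
J2: z=[-0.2419, -0.9703, 0.0000] o=[-0.6404, 0.1597, 0.0000] → [-0.5635, 0.1405, 0.3823, -0.2419, -0.9703, 0.0000]
J3: z=[-0.9609, 0.2396, 0.1392] o=[-0.5499, 0.1371, 0.6635] → [0.0806, -0.0631, 0.6650, -0.9609, 0.2396, 0.1392]
J4: z=[0.0489, -0.3477, 0.9363] o=[-1.1568, -0.3352, 0.5198] → [0.2121, 0.6758, 0.2399, 0.0489, -0.3477, 0.9363]
J5: z=[0.0489, -0.3477, 0.9363] o=[-1.7234, -0.6792, 0.4216] → [-0.1441, 1.2014, 0.4537, 0.0489, -0.3477, 0.9363]
J6: z=[0.1536, 0.9289, 0.3370] o=[-0.9536, -0.7785, 0.3445] → [0.1540, 0.1395, -0.4548, 0.1536, 0.9289, 0.3370]
q̇ = J⁺·V = [0.7600, -0.5960, -0.6560, 0.8930, -0.7320, -0.1350]

0.7600 -0.5960 -0.6560 0.8930 -0.7320 -0.1350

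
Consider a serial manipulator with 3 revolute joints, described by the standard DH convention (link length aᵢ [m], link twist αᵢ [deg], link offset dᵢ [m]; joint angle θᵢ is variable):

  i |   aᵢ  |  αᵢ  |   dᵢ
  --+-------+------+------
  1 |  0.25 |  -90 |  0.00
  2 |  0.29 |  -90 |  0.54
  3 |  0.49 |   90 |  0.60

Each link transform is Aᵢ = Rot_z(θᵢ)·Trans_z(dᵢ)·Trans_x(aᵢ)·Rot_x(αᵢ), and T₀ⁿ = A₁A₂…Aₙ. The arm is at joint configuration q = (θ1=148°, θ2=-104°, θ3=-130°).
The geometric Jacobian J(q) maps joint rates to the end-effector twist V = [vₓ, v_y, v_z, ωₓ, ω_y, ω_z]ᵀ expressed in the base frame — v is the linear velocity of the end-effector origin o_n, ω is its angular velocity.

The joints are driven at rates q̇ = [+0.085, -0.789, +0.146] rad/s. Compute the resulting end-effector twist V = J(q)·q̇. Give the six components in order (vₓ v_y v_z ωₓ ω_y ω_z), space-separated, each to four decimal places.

o_n = [-1.1959, -0.3321, 0.1209]
J₁: ẑ×o_n = [0.3321, -1.1959, 0.0000], ω = ẑ
J2: z=[-0.5299, -0.8480, 0.0000] o=[-0.2120, 0.1325, 0.0000] → [-0.1026, 0.0641, -0.5882, -0.5299, -0.8480, 0.0000]
J3: z=[-0.8229, 0.5142, 0.2419] o=[-0.4387, -0.3626, 0.2814] → [-0.0899, -0.3152, 0.3642, -0.8229, 0.5142, 0.2419]
V = J·q̇ = [0.0960, -0.1982, 0.5173, 0.2980, 0.7442, 0.1203]

0.0960 -0.1982 0.5173 0.2980 0.7442 0.1203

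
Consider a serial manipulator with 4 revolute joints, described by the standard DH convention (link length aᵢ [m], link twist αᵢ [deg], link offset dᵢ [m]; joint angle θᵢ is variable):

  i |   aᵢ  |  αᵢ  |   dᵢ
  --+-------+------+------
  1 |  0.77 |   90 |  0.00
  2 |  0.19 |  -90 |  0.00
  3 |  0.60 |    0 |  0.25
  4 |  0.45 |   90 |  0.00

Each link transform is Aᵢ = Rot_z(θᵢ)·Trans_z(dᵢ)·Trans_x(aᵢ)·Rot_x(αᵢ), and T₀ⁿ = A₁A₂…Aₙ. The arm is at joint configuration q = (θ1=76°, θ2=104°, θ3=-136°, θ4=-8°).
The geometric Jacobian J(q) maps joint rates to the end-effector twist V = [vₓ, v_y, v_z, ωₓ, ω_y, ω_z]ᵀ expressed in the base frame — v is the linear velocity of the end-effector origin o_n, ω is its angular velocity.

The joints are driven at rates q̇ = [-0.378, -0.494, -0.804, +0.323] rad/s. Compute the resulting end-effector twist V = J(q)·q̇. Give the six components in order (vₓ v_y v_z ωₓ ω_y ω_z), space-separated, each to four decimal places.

o_n = [0.8241, 0.4891, -0.6482]
J₁: ẑ×o_n = [-0.4891, 0.8241, 0.0000], ω = ẑ
J2: z=[0.9703, -0.2419, 0.0000] o=[0.1863, 0.7471, 0.0000] → [0.1568, 0.6289, -0.0961, 0.9703, -0.2419, 0.0000]
J3: z=[-0.2347, -0.9415, -0.2419] o=[0.1752, 0.7025, 0.1844] → [0.7322, -0.3524, 0.6611, -0.2347, -0.9415, -0.2419]
J4: z=[-0.2347, -0.9415, -0.2419] o=[0.5462, 0.4676, -0.2949] → [0.3378, -0.1502, 0.2566, -0.2347, -0.9415, -0.2419]
V = J·q̇ = [-0.3721, -0.3873, -0.4011, -0.3664, 0.5724, -0.2616]

-0.3721 -0.3873 -0.4011 -0.3664 0.5724 -0.2616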